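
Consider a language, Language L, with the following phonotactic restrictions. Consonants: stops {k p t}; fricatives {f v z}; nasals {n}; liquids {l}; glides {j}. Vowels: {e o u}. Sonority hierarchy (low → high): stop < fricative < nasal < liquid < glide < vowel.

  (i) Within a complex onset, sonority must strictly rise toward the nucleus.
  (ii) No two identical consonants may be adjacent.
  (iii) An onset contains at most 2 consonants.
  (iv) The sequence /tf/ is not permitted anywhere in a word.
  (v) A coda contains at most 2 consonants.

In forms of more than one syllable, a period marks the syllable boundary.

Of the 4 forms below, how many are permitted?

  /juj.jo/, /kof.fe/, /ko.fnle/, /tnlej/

/juj.jo/ — violates constraint (ii): adjacent identical consonants /jj/ → not permitted
/kof.fe/ — violates constraint (ii): adjacent identical consonants /ff/ → not permitted
/ko.fnle/ — violates constraint (iii): syllable 2 onset /fnl/ has 3 consonants (> 2) → not permitted
/tnlej/ — violates constraint (iii): syllable 1 onset /tnl/ has 3 consonants (> 2) → not permitted
No form is permitted → 0.

0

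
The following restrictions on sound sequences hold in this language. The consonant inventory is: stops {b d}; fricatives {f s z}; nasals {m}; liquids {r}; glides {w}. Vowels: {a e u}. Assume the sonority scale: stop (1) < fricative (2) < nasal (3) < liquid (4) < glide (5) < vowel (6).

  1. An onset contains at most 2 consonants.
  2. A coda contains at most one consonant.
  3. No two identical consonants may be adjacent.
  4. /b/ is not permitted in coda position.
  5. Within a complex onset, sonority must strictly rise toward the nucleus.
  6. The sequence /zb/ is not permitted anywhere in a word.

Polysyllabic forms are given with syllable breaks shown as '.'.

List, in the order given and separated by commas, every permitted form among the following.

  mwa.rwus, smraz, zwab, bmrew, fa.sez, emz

mwa.rwus, fa.sez

mwa.rwus — σ1 onset /mw/ (3→5 rises), coda /∅/ ok; σ2 onset /rw/ (4→5 rises), coda /s/ ok → permitted
smraz — violates constraint 1: syllable 1 onset /smr/ has 3 consonants (> 2) → not permitted
zwab — violates constraint 4: syllable 1 coda contains /b/ → not permitted
bmrew — violates constraint 1: syllable 1 onset /bmr/ has 3 consonants (> 2) → not permitted
fa.sez — σ1 onset /f/, coda /∅/ ok; σ2 onset /s/, coda /z/ ok → permitted
emz — violates constraint 2: syllable 1 coda /mz/ has 2 consonants (> 1) → not permitted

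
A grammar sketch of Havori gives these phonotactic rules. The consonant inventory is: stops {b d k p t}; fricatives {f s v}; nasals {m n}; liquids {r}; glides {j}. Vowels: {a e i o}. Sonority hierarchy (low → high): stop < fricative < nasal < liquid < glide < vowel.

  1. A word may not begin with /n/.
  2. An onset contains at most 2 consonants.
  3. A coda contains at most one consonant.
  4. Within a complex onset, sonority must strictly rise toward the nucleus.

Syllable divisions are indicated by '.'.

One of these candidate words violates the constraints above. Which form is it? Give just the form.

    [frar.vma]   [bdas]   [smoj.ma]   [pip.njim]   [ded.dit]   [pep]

[frar.vma] — σ1 onset /fr/ (2→4 rises), coda /r/ ok; σ2 onset /vm/ (2→3 rises), coda /∅/ ok → permitted
[bdas] — violates constraint 4: syllable 1 onset /bd/: /b/ (stop, 1) → /d/ (stop, 1) does not rise → not permitted
[smoj.ma] — σ1 onset /sm/ (2→3 rises), coda /j/ ok; σ2 onset /m/, coda /∅/ ok → permitted
[pip.njim] — σ1 onset /p/, coda /p/ ok; σ2 onset /nj/ (3→5 rises), coda /m/ ok → permitted
[ded.dit] — σ1 onset /d/, coda /d/ ok; σ2 onset /d/, coda /t/ ok → permitted
[pep] — σ1 onset /p/, coda /p/ ok → permitted

[bdas]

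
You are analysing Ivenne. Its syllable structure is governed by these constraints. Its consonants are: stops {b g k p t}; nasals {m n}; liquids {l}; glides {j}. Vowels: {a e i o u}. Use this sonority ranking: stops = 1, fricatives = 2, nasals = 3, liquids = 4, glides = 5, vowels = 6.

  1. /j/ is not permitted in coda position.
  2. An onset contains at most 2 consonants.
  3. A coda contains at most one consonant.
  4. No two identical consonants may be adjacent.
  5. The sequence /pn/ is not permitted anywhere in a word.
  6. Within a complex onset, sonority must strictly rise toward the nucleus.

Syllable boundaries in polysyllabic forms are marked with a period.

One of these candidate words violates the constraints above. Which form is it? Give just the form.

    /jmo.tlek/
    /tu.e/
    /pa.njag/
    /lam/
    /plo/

/jmo.tlek/

/jmo.tlek/ — violates constraint 6: syllable 1 onset /jm/: /j/ (glide, 5) → /m/ (nasal, 3) does not rise → not permitted
/tu.e/ — σ1 onset /t/, coda /∅/ ok; σ2 onset /∅/, coda /∅/ ok → permitted
/pa.njag/ — σ1 onset /p/, coda /∅/ ok; σ2 onset /nj/ (3→5 rises), coda /g/ ok → permitted
/lam/ — σ1 onset /l/, coda /m/ ok → permitted
/plo/ — σ1 onset /pl/ (1→4 rises), coda /∅/ ok → permitted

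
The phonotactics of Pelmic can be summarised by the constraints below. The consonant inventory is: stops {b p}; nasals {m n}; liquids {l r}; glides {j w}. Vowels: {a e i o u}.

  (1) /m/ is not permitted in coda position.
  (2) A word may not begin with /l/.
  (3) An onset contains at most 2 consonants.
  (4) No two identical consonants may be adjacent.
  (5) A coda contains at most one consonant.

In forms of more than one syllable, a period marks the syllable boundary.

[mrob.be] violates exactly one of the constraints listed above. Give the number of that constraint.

4

[mrob.be]: adjacent identical consonants /bb/.
This is a violation of constraint 4: "No two identical consonants may be adjacent."
The remaining constraints (1, 2, 3, 5) are satisfied.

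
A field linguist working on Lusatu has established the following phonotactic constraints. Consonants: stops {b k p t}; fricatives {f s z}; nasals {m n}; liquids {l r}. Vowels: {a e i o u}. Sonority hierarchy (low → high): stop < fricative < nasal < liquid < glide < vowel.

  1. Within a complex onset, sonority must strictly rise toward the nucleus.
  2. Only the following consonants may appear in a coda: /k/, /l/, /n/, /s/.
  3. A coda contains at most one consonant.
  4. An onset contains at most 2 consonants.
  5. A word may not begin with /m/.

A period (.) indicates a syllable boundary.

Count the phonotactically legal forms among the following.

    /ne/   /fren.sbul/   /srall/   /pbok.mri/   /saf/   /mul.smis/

1

/ne/ — σ1 onset /n/, coda /∅/ ok → phonotactically legal
/fren.sbul/ — violates constraint 1: syllable 2 onset /sb/: /s/ (fricative, 2) → /b/ (stop, 1) does not rise → phonotactically illegal
/srall/ — violates constraint 3: syllable 1 coda /ll/ has 2 consonants (> 1) → phonotactically illegal
/pbok.mri/ — violates constraint 1: syllable 1 onset /pb/: /p/ (stop, 1) → /b/ (stop, 1) does not rise → phonotactically illegal
/saf/ — violates constraint 2: syllable 1 coda contains /f/, which is not a licensed coda consonant → phonotactically illegal
/mul.smis/ — violates constraint 5: word begins with /m/ → phonotactically illegal
Phonotactically legal: /ne/ → 1.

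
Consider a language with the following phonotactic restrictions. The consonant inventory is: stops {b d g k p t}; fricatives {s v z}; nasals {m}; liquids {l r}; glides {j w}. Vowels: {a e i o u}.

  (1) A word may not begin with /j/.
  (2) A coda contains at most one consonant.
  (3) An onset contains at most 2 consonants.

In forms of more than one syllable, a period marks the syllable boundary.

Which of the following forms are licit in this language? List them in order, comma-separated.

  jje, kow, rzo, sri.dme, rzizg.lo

kow, rzo, sri.dme

jje — violates constraint 1: word begins with /j/ → illicit
kow — σ1 onset /k/, coda /w/ ok → licit
rzo — σ1 onset /rz/ (2C), coda /∅/ ok → licit
sri.dme — σ1 onset /sr/ (2C), coda /∅/ ok; σ2 onset /dm/ (2C), coda /∅/ ok → licit
rzizg.lo — violates constraint 2: syllable 1 coda /zg/ has 2 consonants (> 1) → illicit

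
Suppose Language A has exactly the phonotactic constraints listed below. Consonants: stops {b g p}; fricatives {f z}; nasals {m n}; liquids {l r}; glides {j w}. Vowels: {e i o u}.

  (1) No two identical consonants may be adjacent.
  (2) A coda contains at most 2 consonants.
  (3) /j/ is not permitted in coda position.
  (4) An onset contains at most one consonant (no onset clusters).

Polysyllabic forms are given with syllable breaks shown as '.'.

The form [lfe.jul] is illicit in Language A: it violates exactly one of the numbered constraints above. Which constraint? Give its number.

[lfe.jul]: syllable 1 onset /lf/ has 2 consonants (> 1).
This is a violation of constraint 4: "An onset contains at most one consonant (no onset clusters)."
The remaining constraints (1, 2, 3) are satisfied.

4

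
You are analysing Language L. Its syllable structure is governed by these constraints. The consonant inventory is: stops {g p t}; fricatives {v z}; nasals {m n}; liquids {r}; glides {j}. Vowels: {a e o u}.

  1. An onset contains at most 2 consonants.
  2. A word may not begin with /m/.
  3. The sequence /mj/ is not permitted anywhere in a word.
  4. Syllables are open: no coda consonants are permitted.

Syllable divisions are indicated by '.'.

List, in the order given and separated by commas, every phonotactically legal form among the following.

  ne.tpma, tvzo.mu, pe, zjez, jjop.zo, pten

pe

ne.tpma — violates constraint 1: syllable 2 onset /tpm/ has 3 consonants (> 2) → phonotactically illegal
tvzo.mu — violates constraint 1: syllable 1 onset /tvz/ has 3 consonants (> 2) → phonotactically illegal
pe — σ1 onset /p/, coda /∅/ ok → phonotactically legal
zjez — violates constraint 4: syllable 1 coda /z/ has 1 consonant (> 0) → phonotactically illegal
jjop.zo — violates constraint 4: syllable 1 coda /p/ has 1 consonant (> 0) → phonotactically illegal
pten — violates constraint 4: syllable 1 coda /n/ has 1 consonant (> 0) → phonotactically illegal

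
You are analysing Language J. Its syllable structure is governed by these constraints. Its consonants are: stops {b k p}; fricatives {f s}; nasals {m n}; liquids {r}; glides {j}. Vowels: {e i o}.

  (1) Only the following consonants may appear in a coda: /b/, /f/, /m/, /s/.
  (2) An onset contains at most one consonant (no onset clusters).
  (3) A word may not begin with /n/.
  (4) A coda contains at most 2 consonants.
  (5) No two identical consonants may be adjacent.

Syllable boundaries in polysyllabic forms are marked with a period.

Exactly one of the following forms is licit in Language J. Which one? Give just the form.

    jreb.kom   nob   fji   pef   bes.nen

pef

jreb.kom — violates constraint 2: syllable 1 onset /jr/ has 2 consonants (> 1) → illicit
nob — violates constraint 3: word begins with /n/ → illicit
fji — violates constraint 2: syllable 1 onset /fj/ has 2 consonants (> 1) → illicit
pef — σ1 onset /p/, coda /f/ ok → licit
bes.nen — violates constraint 1: syllable 2 coda contains /n/, which is not a licensed coda consonant → illicit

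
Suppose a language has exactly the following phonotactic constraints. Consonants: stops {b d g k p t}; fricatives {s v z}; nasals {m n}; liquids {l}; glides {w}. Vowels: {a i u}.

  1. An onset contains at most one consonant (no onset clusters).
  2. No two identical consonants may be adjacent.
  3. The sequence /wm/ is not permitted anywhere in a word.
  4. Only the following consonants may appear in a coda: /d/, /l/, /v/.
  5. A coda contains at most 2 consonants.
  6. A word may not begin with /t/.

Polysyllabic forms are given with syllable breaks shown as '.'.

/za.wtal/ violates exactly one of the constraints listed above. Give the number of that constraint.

/za.wtal/: syllable 2 onset /wt/ has 2 consonants (> 1).
This is a violation of constraint 1: "An onset contains at most one consonant (no onset clusters)."
The remaining constraints (2, 3, 4, 5, 6) are satisfied.

1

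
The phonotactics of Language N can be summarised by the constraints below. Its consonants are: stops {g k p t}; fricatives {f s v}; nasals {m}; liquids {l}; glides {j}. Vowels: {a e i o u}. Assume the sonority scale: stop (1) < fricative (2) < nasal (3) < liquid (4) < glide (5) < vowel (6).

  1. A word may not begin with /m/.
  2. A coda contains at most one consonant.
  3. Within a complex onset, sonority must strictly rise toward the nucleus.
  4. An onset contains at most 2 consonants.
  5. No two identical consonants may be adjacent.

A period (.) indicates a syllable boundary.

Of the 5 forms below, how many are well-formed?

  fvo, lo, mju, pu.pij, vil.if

fvo — violates constraint 3: syllable 1 onset /fv/: /f/ (fricative, 2) → /v/ (fricative, 2) does not rise → ill-formed
lo — σ1 onset /l/, coda /∅/ ok → well-formed
mju — violates constraint 1: word begins with /m/ → ill-formed
pu.pij — σ1 onset /p/, coda /∅/ ok; σ2 onset /p/, coda /j/ ok → well-formed
vil.if — σ1 onset /v/, coda /l/ ok; σ2 onset /∅/, coda /f/ ok → well-formed
Well-formed: lo, pu.pij, vil.if → 3.

3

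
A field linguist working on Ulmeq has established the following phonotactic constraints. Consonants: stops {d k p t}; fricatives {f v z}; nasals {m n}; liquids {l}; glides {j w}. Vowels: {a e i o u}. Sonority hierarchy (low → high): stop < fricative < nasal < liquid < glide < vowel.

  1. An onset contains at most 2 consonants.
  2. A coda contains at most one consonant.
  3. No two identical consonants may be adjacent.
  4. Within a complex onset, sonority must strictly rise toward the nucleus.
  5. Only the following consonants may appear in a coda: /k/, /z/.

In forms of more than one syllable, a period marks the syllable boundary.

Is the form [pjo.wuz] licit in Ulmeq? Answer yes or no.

yes

[pjo.wuz] — σ1 onset /pj/ (1→5 rises), coda /∅/ ok; σ2 onset /w/, coda /z/ ok → licit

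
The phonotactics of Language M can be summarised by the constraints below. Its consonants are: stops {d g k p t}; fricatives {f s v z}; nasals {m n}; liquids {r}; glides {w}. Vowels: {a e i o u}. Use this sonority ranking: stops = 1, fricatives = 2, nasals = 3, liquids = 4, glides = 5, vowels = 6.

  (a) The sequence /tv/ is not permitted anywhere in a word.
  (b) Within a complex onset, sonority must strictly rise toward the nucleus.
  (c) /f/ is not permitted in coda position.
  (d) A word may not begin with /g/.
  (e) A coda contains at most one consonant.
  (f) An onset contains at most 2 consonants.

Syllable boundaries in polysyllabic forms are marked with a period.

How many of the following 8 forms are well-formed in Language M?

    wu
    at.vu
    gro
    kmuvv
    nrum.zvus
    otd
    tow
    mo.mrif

2

wu — σ1 onset /w/, coda /∅/ ok → well-formed
at.vu — violates constraint (a): contains banned sequence /tv/ → ill-formed
gro — violates constraint (d): word begins with /g/ → ill-formed
kmuvv — violates constraint (e): syllable 1 coda /vv/ has 2 consonants (> 1) → ill-formed
nrum.zvus — violates constraint (b): syllable 2 onset /zv/: /z/ (fricative, 2) → /v/ (fricative, 2) does not rise → ill-formed
otd — violates constraint (e): syllable 1 coda /td/ has 2 consonants (> 1) → ill-formed
tow — σ1 onset /t/, coda /w/ ok → well-formed
mo.mrif — violates constraint (c): syllable 2 coda contains /f/ → ill-formed
Well-formed: wu, tow → 2.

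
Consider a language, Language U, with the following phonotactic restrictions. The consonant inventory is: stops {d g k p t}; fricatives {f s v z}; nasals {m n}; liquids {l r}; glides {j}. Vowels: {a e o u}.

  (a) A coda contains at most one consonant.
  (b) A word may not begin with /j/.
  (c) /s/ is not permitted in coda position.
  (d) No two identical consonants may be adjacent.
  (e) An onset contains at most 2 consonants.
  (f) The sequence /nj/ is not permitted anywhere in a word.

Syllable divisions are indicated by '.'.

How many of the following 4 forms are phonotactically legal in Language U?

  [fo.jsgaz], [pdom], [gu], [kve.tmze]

2

[fo.jsgaz] — violates constraint (e): syllable 2 onset /jsg/ has 3 consonants (> 2) → phonotactically illegal
[pdom] — σ1 onset /pd/ (2C), coda /m/ ok → phonotactically legal
[gu] — σ1 onset /g/, coda /∅/ ok → phonotactically legal
[kve.tmze] — violates constraint (e): syllable 2 onset /tmz/ has 3 consonants (> 2) → phonotactically illegal
Phonotactically legal: [pdom], [gu] → 2.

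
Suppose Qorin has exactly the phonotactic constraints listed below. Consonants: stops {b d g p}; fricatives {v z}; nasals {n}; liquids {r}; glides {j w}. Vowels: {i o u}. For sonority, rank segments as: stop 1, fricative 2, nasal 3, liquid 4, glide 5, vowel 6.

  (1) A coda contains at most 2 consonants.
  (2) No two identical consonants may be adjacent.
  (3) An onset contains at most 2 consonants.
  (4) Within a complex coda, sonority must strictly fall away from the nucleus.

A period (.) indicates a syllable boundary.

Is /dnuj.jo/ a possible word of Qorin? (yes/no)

no

/dnuj.jo/ — violates constraint 2: adjacent identical consonants /jj/ → ill-formed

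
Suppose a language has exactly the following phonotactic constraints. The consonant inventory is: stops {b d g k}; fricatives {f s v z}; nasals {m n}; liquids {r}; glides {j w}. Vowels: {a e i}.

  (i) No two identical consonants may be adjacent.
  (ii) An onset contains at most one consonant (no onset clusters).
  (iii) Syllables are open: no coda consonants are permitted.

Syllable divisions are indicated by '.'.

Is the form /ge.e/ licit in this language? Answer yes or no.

/ge.e/ — σ1 onset /g/, coda /∅/ ok; σ2 onset /∅/, coda /∅/ ok → licit

yes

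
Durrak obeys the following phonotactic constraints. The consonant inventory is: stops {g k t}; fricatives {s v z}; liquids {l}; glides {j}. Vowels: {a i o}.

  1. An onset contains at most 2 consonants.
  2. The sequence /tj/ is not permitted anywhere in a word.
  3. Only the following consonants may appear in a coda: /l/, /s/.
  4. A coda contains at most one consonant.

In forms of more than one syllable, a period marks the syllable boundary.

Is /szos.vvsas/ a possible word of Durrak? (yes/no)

no

/szos.vvsas/ — violates constraint 1: syllable 2 onset /vvs/ has 3 consonants (> 2) → ill-formed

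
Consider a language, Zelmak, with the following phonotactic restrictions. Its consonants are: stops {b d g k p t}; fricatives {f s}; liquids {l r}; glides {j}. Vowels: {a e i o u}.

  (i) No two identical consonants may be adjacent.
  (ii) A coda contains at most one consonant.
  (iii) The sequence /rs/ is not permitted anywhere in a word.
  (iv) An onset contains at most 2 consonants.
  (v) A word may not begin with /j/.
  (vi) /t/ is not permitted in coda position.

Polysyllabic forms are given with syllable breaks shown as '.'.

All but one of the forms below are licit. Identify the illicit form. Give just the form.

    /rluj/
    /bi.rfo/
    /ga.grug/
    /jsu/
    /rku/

/rluj/ — σ1 onset /rl/ (2C), coda /j/ ok → licit
/bi.rfo/ — σ1 onset /b/, coda /∅/ ok; σ2 onset /rf/ (2C), coda /∅/ ok → licit
/ga.grug/ — σ1 onset /g/, coda /∅/ ok; σ2 onset /gr/ (2C), coda /g/ ok → licit
/jsu/ — violates constraint (v): word begins with /j/ → illicit
/rku/ — σ1 onset /rk/ (2C), coda /∅/ ok → licit

/jsu/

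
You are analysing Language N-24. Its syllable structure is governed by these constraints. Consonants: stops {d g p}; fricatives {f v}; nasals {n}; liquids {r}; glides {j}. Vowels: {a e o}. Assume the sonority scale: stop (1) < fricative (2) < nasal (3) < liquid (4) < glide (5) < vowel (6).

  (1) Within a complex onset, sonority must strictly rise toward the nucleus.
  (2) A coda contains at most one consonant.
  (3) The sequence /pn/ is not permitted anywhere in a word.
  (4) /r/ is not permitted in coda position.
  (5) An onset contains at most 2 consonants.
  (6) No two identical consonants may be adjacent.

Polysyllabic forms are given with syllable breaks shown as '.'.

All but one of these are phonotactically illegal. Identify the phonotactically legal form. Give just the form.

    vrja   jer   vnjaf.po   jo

vrja — violates constraint 5: syllable 1 onset /vrj/ has 3 consonants (> 2) → phonotactically illegal
jer — violates constraint 4: syllable 1 coda contains /r/ → phonotactically illegal
vnjaf.po — violates constraint 5: syllable 1 onset /vnj/ has 3 consonants (> 2) → phonotactically illegal
jo — σ1 onset /j/, coda /∅/ ok → phonotactically legal

jo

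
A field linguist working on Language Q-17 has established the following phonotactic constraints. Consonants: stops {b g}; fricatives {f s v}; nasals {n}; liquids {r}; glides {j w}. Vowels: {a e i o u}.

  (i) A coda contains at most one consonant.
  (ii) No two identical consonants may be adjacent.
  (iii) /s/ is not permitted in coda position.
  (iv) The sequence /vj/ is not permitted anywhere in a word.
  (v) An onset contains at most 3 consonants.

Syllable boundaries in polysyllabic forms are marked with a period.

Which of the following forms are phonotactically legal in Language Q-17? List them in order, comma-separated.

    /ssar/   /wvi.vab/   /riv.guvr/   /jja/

/ssar/ — violates constraint (ii): adjacent identical consonants /ss/ → phonotactically illegal
/wvi.vab/ — σ1 onset /wv/ (2C), coda /∅/ ok; σ2 onset /v/, coda /b/ ok → phonotactically legal
/riv.guvr/ — violates constraint (i): syllable 2 coda /vr/ has 2 consonants (> 1) → phonotactically illegal
/jja/ — violates constraint (ii): adjacent identical consonants /jj/ → phonotactically illegal

/wvi.vab/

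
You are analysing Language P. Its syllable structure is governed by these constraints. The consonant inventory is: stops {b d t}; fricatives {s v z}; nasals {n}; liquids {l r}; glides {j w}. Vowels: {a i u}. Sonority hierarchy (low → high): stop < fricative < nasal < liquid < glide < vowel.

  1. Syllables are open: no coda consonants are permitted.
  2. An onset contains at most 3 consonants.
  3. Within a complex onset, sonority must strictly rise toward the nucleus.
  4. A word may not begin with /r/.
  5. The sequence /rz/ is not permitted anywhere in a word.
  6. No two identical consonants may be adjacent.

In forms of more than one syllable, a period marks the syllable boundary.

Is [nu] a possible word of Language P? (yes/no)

yes

[nu] — σ1 onset /n/, coda /∅/ ok → permitted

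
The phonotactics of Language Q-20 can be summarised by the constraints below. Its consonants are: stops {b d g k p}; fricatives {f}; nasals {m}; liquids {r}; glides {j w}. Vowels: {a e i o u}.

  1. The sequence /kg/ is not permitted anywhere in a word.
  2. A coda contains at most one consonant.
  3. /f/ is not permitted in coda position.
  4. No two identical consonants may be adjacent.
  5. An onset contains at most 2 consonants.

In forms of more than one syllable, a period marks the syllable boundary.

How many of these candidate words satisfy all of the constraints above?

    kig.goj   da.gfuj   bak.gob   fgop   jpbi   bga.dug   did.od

4

kig.goj — violates constraint 4: adjacent identical consonants /gg/ → not permitted
da.gfuj — σ1 onset /d/, coda /∅/ ok; σ2 onset /gf/ (2C), coda /j/ ok → permitted
bak.gob — violates constraint 1: contains banned sequence /kg/ → not permitted
fgop — σ1 onset /fg/ (2C), coda /p/ ok → permitted
jpbi — violates constraint 5: syllable 1 onset /jpb/ has 3 consonants (> 2) → not permitted
bga.dug — σ1 onset /bg/ (2C), coda /∅/ ok; σ2 onset /d/, coda /g/ ok → permitted
did.od — σ1 onset /d/, coda /d/ ok; σ2 onset /∅/, coda /d/ ok → permitted
Permitted: da.gfuj, fgop, bga.dug, did.od → 4.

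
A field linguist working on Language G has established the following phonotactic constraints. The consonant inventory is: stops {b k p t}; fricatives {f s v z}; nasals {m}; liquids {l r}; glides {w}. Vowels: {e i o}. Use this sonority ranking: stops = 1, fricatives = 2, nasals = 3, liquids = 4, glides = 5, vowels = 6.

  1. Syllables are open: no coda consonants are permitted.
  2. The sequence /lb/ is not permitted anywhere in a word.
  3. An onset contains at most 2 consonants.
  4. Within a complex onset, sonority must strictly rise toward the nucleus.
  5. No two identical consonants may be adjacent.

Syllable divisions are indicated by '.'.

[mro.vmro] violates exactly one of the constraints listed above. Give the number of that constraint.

3

[mro.vmro]: syllable 2 onset /vmr/ has 3 consonants (> 2).
This is a violation of constraint 3: "An onset contains at most 2 consonants."
The remaining constraints (1, 2, 4, 5) are satisfied.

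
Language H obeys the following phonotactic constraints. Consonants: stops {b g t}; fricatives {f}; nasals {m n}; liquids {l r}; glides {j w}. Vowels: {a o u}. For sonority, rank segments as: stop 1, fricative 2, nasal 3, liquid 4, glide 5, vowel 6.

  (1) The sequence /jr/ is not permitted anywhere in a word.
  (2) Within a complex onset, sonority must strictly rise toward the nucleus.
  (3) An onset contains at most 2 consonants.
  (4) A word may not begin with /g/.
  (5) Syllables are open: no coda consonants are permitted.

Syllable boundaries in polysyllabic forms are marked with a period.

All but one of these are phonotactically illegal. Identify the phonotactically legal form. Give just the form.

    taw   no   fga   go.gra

taw — violates constraint 5: syllable 1 coda /w/ has 1 consonant (> 0) → phonotactically illegal
no — σ1 onset /n/, coda /∅/ ok → phonotactically legal
fga — violates constraint 2: syllable 1 onset /fg/: /f/ (fricative, 2) → /g/ (stop, 1) does not rise → phonotactically illegal
go.gra — violates constraint 4: word begins with /g/ → phonotactically illegal

no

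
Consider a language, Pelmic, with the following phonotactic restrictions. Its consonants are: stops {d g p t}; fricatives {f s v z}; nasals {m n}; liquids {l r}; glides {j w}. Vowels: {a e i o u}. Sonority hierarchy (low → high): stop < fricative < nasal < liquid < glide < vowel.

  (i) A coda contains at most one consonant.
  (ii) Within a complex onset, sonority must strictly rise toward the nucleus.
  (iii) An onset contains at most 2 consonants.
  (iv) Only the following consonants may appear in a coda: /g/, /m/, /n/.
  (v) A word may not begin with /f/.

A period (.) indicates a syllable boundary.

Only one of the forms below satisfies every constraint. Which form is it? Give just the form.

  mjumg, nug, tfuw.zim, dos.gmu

mjumg — violates constraint (i): syllable 1 coda /mg/ has 2 consonants (> 1) → phonotactically illegal
nug — σ1 onset /n/, coda /g/ ok → phonotactically legal
tfuw.zim — violates constraint (iv): syllable 1 coda contains /w/, which is not a licensed coda consonant → phonotactically illegal
dos.gmu — violates constraint (iv): syllable 1 coda contains /s/, which is not a licensed coda consonant → phonotactically illegal

nug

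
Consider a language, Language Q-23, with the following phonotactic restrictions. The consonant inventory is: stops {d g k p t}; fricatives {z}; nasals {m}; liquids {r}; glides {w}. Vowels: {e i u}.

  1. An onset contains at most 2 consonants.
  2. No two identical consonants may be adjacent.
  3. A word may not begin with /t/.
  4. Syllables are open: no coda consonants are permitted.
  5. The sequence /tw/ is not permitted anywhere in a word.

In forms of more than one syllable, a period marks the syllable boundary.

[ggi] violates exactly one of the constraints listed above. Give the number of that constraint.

2

[ggi]: adjacent identical consonants /gg/.
This is a violation of constraint 2: "No two identical consonants may be adjacent."
The remaining constraints (1, 3, 4, 5) are satisfied.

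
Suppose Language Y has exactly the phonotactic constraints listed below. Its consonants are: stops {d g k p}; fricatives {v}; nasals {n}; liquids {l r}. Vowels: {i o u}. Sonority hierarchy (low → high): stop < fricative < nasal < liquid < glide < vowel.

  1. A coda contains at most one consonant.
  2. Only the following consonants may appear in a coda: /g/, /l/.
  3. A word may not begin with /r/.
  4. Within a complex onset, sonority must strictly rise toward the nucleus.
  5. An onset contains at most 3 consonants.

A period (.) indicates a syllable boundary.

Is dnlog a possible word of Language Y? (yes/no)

dnlog — σ1 onset /dnl/ (1→3→4 rises), coda /g/ ok → licit

yes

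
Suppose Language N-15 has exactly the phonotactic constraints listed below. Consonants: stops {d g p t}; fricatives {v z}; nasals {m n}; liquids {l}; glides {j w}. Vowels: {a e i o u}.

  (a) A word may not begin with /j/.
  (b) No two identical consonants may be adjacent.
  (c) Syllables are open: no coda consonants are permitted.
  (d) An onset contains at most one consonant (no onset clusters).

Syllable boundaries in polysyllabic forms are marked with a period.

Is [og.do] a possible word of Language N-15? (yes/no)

[og.do] — violates constraint (c): syllable 1 coda /g/ has 1 consonant (> 0) → not permitted

no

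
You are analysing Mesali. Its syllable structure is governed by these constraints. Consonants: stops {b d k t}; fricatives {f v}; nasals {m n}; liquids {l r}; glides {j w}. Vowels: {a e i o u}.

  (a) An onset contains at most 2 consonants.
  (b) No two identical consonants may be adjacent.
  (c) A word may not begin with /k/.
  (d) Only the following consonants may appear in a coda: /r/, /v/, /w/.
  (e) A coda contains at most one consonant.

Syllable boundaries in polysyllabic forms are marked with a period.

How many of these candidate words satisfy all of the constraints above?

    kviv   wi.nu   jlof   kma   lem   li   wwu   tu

3

kviv — violates constraint (c): word begins with /k/ → illicit
wi.nu — σ1 onset /w/, coda /∅/ ok; σ2 onset /n/, coda /∅/ ok → licit
jlof — violates constraint (d): syllable 1 coda contains /f/, which is not a licensed coda consonant → illicit
kma — violates constraint (c): word begins with /k/ → illicit
lem — violates constraint (d): syllable 1 coda contains /m/, which is not a licensed coda consonant → illicit
li — σ1 onset /l/, coda /∅/ ok → licit
wwu — violates constraint (b): adjacent identical consonants /ww/ → illicit
tu — σ1 onset /t/, coda /∅/ ok → licit
Licit: wi.nu, li, tu → 3.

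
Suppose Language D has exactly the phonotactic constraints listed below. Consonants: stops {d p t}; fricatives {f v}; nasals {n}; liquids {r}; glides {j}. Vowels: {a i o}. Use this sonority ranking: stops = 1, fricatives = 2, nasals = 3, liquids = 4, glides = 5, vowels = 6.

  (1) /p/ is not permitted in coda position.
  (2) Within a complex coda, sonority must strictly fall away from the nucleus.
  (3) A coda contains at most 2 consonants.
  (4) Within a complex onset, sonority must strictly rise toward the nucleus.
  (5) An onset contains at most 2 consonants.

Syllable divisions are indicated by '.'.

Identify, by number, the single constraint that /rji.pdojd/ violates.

/rji.pdojd/: syllable 2 onset /pd/: /p/ (stop, 1) → /d/ (stop, 1) does not rise.
This is a violation of constraint 4: "Within a complex onset, sonority must strictly rise toward the nucleus."
The remaining constraints (1, 2, 3, 5) are satisfied.

4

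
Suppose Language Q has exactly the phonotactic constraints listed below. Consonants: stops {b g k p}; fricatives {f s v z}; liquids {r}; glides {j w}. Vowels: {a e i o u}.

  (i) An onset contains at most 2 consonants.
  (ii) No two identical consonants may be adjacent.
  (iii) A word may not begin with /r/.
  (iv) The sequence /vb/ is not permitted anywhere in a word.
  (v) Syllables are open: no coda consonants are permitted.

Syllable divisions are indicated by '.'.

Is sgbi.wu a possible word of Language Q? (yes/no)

no

sgbi.wu — violates constraint (i): syllable 1 onset /sgb/ has 3 consonants (> 2) → illicit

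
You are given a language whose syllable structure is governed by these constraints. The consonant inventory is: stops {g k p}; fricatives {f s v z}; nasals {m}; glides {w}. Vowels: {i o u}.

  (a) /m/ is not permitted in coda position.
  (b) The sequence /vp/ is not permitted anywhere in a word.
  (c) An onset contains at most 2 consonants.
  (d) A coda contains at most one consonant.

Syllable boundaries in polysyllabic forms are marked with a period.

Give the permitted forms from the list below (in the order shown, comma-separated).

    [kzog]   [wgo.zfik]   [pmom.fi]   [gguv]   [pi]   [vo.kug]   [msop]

[kzog], [wgo.zfik], [gguv], [pi], [vo.kug], [msop]

[kzog] — σ1 onset /kz/ (2C), coda /g/ ok → permitted
[wgo.zfik] — σ1 onset /wg/ (2C), coda /∅/ ok; σ2 onset /zf/ (2C), coda /k/ ok → permitted
[pmom.fi] — violates constraint (a): syllable 1 coda contains /m/ → not permitted
[gguv] — σ1 onset /gg/ (2C), coda /v/ ok → permitted
[pi] — σ1 onset /p/, coda /∅/ ok → permitted
[vo.kug] — σ1 onset /v/, coda /∅/ ok; σ2 onset /k/, coda /g/ ok → permitted
[msop] — σ1 onset /ms/ (2C), coda /p/ ok → permitted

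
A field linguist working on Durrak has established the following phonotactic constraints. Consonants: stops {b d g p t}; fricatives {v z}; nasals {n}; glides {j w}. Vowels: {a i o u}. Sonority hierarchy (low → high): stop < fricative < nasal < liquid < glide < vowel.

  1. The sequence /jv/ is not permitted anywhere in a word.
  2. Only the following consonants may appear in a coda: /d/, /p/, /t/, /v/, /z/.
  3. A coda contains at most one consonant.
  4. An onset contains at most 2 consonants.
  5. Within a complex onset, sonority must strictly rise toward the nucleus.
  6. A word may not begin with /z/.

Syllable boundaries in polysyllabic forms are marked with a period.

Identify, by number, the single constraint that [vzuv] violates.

[vzuv]: syllable 1 onset /vz/: /v/ (fricative, 2) → /z/ (fricative, 2) does not rise.
This is a violation of constraint 5: "Within a complex onset, sonority must strictly rise toward the nucleus."
The remaining constraints (1, 2, 3, 4, 6) are satisfied.

5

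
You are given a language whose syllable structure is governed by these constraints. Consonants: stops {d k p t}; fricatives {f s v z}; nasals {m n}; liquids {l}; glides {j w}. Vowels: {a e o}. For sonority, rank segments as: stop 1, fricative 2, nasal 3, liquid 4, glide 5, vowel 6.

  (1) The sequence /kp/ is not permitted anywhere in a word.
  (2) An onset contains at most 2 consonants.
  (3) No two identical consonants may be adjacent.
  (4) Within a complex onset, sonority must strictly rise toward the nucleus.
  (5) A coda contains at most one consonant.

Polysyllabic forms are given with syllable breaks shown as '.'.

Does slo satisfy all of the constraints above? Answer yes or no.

yes

slo — σ1 onset /sl/ (2→4 rises), coda /∅/ ok → licit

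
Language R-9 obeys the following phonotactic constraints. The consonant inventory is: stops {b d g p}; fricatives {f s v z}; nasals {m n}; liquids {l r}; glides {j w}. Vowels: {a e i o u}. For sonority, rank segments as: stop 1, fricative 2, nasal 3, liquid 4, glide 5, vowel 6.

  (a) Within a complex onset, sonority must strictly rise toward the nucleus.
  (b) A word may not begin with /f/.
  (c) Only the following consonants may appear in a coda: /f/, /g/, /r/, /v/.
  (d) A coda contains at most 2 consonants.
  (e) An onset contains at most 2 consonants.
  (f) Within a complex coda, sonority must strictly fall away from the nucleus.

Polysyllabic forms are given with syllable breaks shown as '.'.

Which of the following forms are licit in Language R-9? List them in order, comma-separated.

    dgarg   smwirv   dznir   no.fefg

no.fefg

dgarg — violates constraint (a): syllable 1 onset /dg/: /d/ (stop, 1) → /g/ (stop, 1) does not rise → illicit
smwirv — violates constraint (e): syllable 1 onset /smw/ has 3 consonants (> 2) → illicit
dznir — violates constraint (e): syllable 1 onset /dzn/ has 3 consonants (> 2) → illicit
no.fefg — σ1 onset /n/, coda /∅/ ok; σ2 onset /f/, coda /fg/ (2→1 falls) ok → licit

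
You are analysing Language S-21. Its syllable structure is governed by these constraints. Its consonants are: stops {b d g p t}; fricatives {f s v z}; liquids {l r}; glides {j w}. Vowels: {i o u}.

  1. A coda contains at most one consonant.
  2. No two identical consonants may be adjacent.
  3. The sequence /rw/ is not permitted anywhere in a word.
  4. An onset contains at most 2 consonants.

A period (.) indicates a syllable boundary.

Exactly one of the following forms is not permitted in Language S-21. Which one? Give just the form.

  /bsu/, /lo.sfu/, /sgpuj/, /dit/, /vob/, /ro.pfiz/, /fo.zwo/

/sgpuj/

/bsu/ — σ1 onset /bs/ (2C), coda /∅/ ok → permitted
/lo.sfu/ — σ1 onset /l/, coda /∅/ ok; σ2 onset /sf/ (2C), coda /∅/ ok → permitted
/sgpuj/ — violates constraint 4: syllable 1 onset /sgp/ has 3 consonants (> 2) → not permitted
/dit/ — σ1 onset /d/, coda /t/ ok → permitted
/vob/ — σ1 onset /v/, coda /b/ ok → permitted
/ro.pfiz/ — σ1 onset /r/, coda /∅/ ok; σ2 onset /pf/ (2C), coda /z/ ok → permitted
/fo.zwo/ — σ1 onset /f/, coda /∅/ ok; σ2 onset /zw/ (2C), coda /∅/ ok → permitted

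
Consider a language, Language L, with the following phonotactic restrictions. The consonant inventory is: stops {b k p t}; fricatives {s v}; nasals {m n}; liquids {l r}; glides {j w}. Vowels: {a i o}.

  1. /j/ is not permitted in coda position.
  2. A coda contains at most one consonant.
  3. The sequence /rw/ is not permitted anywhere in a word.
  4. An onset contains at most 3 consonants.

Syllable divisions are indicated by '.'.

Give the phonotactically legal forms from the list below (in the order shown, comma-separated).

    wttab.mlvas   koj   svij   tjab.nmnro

wttab.mlvas — σ1 onset /wtt/ (3C), coda /b/ ok; σ2 onset /mlv/ (3C), coda /s/ ok → phonotactically legal
koj — violates constraint 1: syllable 1 coda contains /j/ → phonotactically illegal
svij — violates constraint 1: syllable 1 coda contains /j/ → phonotactically illegal
tjab.nmnro — violates constraint 4: syllable 2 onset /nmnr/ has 4 consonants (> 3) → phonotactically illegal

wttab.mlvas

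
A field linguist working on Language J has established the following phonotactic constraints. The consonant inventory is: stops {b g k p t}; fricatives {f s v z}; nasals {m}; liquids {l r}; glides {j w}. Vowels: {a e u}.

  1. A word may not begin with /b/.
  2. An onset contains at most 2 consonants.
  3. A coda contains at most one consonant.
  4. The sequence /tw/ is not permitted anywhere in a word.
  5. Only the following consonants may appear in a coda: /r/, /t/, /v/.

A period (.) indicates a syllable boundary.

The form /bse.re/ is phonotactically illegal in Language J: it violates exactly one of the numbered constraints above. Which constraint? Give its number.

1

/bse.re/: word begins with /b/.
This is a violation of constraint 1: "A word may not begin with /b/."
The remaining constraints (2, 3, 4, 5) are satisfied.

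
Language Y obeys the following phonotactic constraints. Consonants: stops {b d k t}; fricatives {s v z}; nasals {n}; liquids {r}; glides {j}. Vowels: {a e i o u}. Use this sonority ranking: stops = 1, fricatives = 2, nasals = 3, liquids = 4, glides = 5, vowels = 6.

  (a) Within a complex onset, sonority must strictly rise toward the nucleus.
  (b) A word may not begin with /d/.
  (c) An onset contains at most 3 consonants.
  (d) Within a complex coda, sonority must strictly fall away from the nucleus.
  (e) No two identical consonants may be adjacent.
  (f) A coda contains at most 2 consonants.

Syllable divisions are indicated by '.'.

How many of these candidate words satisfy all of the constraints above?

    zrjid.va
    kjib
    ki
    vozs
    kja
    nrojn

zrjid.va — σ1 onset /zrj/ (2→4→5 rises), coda /d/ ok; σ2 onset /v/, coda /∅/ ok → phonotactically legal
kjib — σ1 onset /kj/ (1→5 rises), coda /b/ ok → phonotactically legal
ki — σ1 onset /k/, coda /∅/ ok → phonotactically legal
vozs — violates constraint (d): syllable 1 coda /zs/: /z/ (fricative, 2) → /s/ (fricative, 2) does not fall → phonotactically illegal
kja — σ1 onset /kj/ (1→5 rises), coda /∅/ ok → phonotactically legal
nrojn — σ1 onset /nr/ (3→4 rises), coda /jn/ (5→3 falls) ok → phonotactically legal
Phonotactically legal: zrjid.va, kjib, ki, kja, nrojn → 5.

5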